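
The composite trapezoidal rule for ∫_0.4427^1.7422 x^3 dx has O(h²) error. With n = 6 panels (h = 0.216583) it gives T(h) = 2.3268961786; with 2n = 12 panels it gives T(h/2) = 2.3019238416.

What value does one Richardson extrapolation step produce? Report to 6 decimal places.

2.293600

Leading term ∝ h^2; use weight 4 = 2^2.
Weighted: 9.2076953664 − 2.3268961786 = 6.8807991878
Denominator 4 − 1 = 3.
R = 6.8807991878/3 = 2.2935997293
Shift from A(h/2): −0.0083241123.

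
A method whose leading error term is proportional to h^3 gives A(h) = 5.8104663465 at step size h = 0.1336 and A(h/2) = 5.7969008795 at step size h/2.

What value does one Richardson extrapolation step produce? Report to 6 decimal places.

Error is O(h^3); halving h shrinks it by 2^3 = 8.
Difference of the inputs: 5.7969008795 − 5.8104663465 = -0.0135654670
Divide by 2^3 − 1 = 7: (-0.0135654670)/7 = -0.0019379239
R = 5.7969008795 − 0.0019379239 = 5.7949629556
Shift from A(h/2): −0.0019379239.

5.794963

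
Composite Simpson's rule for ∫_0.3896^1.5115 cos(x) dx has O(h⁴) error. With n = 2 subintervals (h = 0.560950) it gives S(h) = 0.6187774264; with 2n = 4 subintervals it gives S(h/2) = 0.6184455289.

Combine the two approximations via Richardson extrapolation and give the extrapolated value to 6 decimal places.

0.618423

Error is O(h^4); halving h shrinks it by 2^4 = 16.
A(h/2) − A(h) = 0.6184455289 − 0.6187774264 = -0.0003318975
Divide by 2^4 − 1 = 15: (-0.0003318975)/15 = -0.0000221265
R = 0.6184455289 − 0.0000221265 = 0.6184234024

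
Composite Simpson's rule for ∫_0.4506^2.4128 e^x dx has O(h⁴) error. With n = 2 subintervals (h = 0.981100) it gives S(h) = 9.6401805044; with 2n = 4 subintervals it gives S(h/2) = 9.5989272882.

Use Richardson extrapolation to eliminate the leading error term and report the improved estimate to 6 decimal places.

9.596177

Error is O(h^4); halving h shrinks it by 2^4 = 16.
16*9.5989272882 − 9.6401805044 = 143.9426561068
143.9426561068 ÷ 15 = 9.5961770738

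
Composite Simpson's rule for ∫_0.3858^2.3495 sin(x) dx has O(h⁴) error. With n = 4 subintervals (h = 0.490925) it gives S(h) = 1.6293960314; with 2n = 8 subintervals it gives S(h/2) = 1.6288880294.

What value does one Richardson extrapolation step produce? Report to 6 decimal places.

r = 4, so 2^r = 16.
16 × 1.6288880294 = 26.0622084704; 26.0622084704 − 1.6293960314 = 24.4328124390
24.4328124390 ÷ 15 = 1.6288541626
Gap between inputs: 5.080e-04; correction applied: −0.0000338668.

1.628854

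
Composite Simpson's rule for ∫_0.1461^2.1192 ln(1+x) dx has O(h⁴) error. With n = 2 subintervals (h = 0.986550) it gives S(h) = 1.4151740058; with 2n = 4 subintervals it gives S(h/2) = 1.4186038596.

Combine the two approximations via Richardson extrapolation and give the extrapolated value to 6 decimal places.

Order 4 gives 2^r = 16 and 2^r − 1 = 15.
Numerator 16*A(h/2) − A(h) = 16*1.4186038596 − 1.4151740058 = 21.2824877478
R = 21.2824877478/15 = 1.4188325165

1.418833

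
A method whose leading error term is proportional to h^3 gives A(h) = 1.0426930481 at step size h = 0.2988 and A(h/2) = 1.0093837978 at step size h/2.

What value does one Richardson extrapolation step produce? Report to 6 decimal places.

1.004625

Order 3 gives 2^r = 8 and 2^r − 1 = 7.
A(h/2) − A(h) = 1.0093837978 − 1.0426930481 = -0.0333092503
Correction (A(h/2) − A(h))/(8 − 1) = (-0.0333092503)/7 = -0.0047584643
R = 1.0093837978 − 0.0047584643 = 1.0046253335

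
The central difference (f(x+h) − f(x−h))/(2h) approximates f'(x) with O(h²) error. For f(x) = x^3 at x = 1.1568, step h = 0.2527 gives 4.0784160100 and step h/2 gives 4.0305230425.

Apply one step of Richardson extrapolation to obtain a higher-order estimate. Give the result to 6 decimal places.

Error is O(h^2); halving h shrinks it by 2^2 = 4.
Numerator 4·A(h/2) − A(h) = 4·4.0305230425 − 4.0784160100 = 12.0436761600
Extrapolated: 12.0436761600 / 3 = 4.0145587200

4.014559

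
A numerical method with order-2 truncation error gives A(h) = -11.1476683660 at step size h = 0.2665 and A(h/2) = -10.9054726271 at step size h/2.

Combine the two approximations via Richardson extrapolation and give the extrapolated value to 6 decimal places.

-10.824741

With r = 2 the leading error scales as h^2, so the weight is 2^2 = 4.
Weighted: (-43.6218905084) − (-11.1476683660) = -32.4742221424
Denominator 4 − 1 = 3.
So the Richardson estimate is -10.8247407141.
Gap between inputs: 2.422e-01; correction applied: +0.0807319130.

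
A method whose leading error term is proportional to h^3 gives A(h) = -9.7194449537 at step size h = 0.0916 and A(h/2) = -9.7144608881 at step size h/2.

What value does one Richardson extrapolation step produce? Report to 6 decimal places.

Method order is 3; weight 2^3 = 8.
Weighted: (-77.7156871048) − (-9.7194449537) = -67.9962421511
(8 × (-9.7144608881) − (-9.7194449537))/(8 − 1) = -9.7137488787
Shift from A(h/2): +0.0007120094.

-9.713749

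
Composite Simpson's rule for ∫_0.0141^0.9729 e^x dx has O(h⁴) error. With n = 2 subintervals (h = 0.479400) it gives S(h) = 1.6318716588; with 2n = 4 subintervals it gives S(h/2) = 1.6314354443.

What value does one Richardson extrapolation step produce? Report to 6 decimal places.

1.631406

r = 4: numerator weight 16, denominator 15.
16 × 1.6314354443 = 26.1029671088; subtract 1.6318716588 → 24.4710954500
24.4710954500 ÷ 15 = 1.6314063633
Shift from A(h/2): −0.0000290810.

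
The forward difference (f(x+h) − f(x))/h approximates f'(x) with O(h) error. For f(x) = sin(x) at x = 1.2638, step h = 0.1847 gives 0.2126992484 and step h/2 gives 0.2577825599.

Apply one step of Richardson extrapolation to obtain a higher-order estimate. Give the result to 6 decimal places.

Leading term ∝ h^1; use weight 2 = 2^1.
2·0.2577825599 − 0.2126992484 = 0.3028658714
Denominator 2 − 1 = 1.
(2·0.2577825599 − 0.2126992484)/(2 − 1) = 0.3028658714

0.302866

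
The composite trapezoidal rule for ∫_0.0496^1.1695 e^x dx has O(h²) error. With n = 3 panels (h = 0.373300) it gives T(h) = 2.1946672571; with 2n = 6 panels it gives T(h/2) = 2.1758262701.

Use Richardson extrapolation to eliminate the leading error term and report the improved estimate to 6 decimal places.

Leading term ∝ h^2; use weight 4 = 2^2.
4*2.1758262701 = 8.7033050804; subtract 2.1946672571 → 6.5086378233
(4*2.1758262701 − 2.1946672571)/(4 − 1) = 2.1695459411

2.169546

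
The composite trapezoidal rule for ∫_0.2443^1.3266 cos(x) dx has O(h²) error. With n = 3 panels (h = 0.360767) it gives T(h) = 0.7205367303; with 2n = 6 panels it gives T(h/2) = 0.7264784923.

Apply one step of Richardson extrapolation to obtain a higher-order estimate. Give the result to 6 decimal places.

The method has order 2: 2^2 = 4.
Top: 4(0.7264784923) − (0.7205367303) = 2.1853772389
Divide by 2^2 − 1 = 3.
Result: 0.7284590796
Gap between inputs: 5.942e-03; correction applied: +0.0019805873.

0.728459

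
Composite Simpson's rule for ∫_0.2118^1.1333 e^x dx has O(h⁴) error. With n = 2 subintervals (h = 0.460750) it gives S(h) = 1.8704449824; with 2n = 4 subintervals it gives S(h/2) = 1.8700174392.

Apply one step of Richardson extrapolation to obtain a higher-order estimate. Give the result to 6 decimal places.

1.869989

With r = 4 the leading error scales as h^4, so the weight is 2^4 = 16.
16·1.8700174392 = 29.9202790272; subtract 1.8704449824 → 28.0498340448
Denominator 16 − 1 = 15.
Result: 1.8699889363
Correction |R − A(h/2)| = 2.850e-05; gap |A(h/2) − A(h)| = 4.275e-04.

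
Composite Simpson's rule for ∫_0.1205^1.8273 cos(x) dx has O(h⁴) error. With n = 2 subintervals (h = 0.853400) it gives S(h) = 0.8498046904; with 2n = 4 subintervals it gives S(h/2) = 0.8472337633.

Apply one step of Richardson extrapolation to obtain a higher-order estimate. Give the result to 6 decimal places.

Method order is 4; weight 2^4 = 16.
16·0.8472337633 − 0.8498046904 = 12.7059355224
Divide by 2^4 − 1 = 15.
12.7059355224 ÷ 15 = 0.8470623682

0.847062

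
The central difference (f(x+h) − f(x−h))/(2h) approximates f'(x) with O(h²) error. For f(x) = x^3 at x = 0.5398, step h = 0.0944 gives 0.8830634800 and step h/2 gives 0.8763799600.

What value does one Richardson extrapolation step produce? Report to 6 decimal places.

r = 2: numerator weight 4, denominator 3.
Top: 4(0.8763799600) − (0.8830634800) = 2.6224563600
(4*0.8763799600 − 0.8830634800)/(4 − 1) = 0.8741521200
Gap between inputs: 6.684e-03; correction applied: −0.0022278400.

0.874152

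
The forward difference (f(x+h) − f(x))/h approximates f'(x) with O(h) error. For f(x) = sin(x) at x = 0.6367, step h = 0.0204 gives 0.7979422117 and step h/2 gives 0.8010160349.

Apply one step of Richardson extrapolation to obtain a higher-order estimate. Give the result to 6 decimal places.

r = 1, so 2^r = 2.
2·0.8010160349 − 0.7979422117 = 0.8040898581
Divide by 2^1 − 1 = 1.
0.8040898581 ÷ 1 = 0.8040898581

0.804090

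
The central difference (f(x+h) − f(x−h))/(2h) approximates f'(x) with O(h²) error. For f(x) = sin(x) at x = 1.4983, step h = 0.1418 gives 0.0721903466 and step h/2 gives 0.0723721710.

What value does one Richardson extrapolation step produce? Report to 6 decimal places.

0.072433

r = 2, so 2^r = 4.
Weighted: 0.2894886840 − 0.0721903466 = 0.2172983374
R = 0.2172983374/3 = 0.0724327791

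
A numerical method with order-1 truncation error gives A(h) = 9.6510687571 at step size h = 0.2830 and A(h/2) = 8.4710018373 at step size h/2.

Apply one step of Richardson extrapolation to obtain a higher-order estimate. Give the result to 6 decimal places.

Error is O(h^1); halving h shrinks it by 2^1 = 2.
2*8.4710018373 − 9.6510687571 = 7.2909349175
Divide by 2^1 − 1 = 1.
R = 7.2909349175/1 = 7.2909349175
Shift from A(h/2): −1.1800669198.

7.290935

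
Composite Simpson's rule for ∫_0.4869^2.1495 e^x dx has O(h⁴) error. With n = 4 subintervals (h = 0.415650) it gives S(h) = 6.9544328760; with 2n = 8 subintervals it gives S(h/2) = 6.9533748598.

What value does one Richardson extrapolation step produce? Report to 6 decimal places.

6.953304

The method has order 4: 2^4 = 16.
2^4 × A(h/2) = 111.2539977568; minus A(h) gives 104.2995648808.
Denominator 16 − 1 = 15.
Result: 6.9533043254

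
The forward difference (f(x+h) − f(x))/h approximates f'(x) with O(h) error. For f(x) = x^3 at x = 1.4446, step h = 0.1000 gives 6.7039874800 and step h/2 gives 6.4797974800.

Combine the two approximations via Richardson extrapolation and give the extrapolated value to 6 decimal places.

Error is O(h^1); halving h shrinks it by 2^1 = 2.
Numerator 2*A(h/2) − A(h) = 2*6.4797974800 − 6.7039874800 = 6.2556074800
Denominator 2 − 1 = 1.
Result: 6.2556074800
Correction |R − A(h/2)| = 2.242e-01; gap |A(h/2) − A(h)| = 2.242e-01.

6.255607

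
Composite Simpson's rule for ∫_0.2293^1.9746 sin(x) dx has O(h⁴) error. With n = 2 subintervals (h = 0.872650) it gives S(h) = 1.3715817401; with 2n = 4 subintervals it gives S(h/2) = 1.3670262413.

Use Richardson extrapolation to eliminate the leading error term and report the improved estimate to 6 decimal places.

1.366723

Leading term ∝ h^4; use weight 16 = 2^4.
2^4×A(h/2) = 21.8724198608; minus A(h) gives 20.5008381207.
R = 20.5008381207/15 = 1.3667225414
Correction |R − A(h/2)| = 3.037e-04; gap |A(h/2) − A(h)| = 4.555e-03.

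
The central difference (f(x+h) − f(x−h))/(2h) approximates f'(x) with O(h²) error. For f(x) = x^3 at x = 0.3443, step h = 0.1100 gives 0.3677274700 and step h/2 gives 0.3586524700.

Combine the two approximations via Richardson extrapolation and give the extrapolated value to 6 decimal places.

Leading term ∝ h^2; use weight 4 = 2^2.
Top: 4(0.3586524700) − (0.3677274700) = 1.0668824100
Extrapolated: 1.0668824100 / 3 = 0.3556274700

0.355627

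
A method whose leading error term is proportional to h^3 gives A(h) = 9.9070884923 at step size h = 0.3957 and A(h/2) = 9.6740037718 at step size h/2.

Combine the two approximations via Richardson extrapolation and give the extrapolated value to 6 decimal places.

9.640706

With r = 3 the leading error scales as h^3, so the weight is 2^3 = 8.
Difference of the inputs: 9.6740037718 − 9.9070884923 = -0.2330847205
Divide by 2^3 − 1 = 7: (-0.2330847205)/7 = -0.0332978172
R = A(h/2) + (A(h/2) − A(h))/7 = 9.6740037718 − 0.0332978172 = 9.6407059546
Shift from A(h/2): −0.0332978172.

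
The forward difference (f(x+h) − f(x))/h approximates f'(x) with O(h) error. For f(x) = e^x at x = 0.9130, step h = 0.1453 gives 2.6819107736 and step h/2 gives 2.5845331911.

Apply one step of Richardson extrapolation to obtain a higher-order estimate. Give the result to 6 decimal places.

2.487156

Method order is 1; weight 2^1 = 2.
Weighted: 5.1690663822 − 2.6819107736 = 2.4871556086
Extrapolated: 2.4871556086 / 1 = 2.4871556086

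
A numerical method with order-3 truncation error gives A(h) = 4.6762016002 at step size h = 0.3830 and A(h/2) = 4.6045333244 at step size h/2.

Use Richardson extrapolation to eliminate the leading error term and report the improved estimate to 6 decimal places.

4.594295

The method has order 3: 2^3 = 8.
Top: 8(4.6045333244) − (4.6762016002) = 32.1600649950
Divide by 2^3 − 1 = 7.
Extrapolated: 32.1600649950 / 7 = 4.5942949993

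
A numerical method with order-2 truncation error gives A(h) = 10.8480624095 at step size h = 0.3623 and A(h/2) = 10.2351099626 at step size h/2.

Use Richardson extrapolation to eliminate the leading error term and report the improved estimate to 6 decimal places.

Method order is 2; weight 2^2 = 4.
4 × 10.2351099626 = 40.9404398504; subtract 10.8480624095 → 30.0923774409
Denominator 4 − 1 = 3.
30.0923774409 ÷ 3 = 10.0307924803

10.030792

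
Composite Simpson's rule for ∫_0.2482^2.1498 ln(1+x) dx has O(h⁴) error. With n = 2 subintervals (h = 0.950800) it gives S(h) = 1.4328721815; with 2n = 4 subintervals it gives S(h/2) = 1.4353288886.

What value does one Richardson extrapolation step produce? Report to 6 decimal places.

With r = 4 the leading error scales as h^4, so the weight is 2^4 = 16.
A(h/2) − A(h) = 1.4353288886 − 1.4328721815 = 0.0024567071
Correction (A(h/2) − A(h))/(16 − 1) = 0.0024567071/15 = 0.0001637805
R = 1.4353288886 + 0.0001637805 = 1.4354926691
Gap between inputs: 2.457e-03; correction applied: +0.0001637805.

1.435493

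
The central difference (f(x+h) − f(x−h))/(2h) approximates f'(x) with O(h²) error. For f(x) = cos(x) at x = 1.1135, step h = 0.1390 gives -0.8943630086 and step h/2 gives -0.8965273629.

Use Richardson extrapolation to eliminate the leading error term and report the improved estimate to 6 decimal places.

Leading term ∝ h^2; use weight 4 = 2^2.
Weighted: (-3.5861094516) − (-0.8943630086) = -2.6917464430
Denominator 4 − 1 = 3.
(4·(-0.8965273629) − (-0.8943630086))/(4 − 1) = -0.8972488143

-0.897249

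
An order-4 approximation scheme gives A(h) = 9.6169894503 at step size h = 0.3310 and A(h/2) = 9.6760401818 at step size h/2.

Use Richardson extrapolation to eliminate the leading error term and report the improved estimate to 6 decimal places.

Order 4 gives 2^r = 16 and 2^r − 1 = 15.
Weighted: 154.8166429088 − 9.6169894503 = 145.1996534585
Divide by 2^4 − 1 = 15.
So the Richardson estimate is 9.6799768972.
Correction |R − A(h/2)| = 3.937e-03; gap |A(h/2) − A(h)| = 5.905e-02.

9.679977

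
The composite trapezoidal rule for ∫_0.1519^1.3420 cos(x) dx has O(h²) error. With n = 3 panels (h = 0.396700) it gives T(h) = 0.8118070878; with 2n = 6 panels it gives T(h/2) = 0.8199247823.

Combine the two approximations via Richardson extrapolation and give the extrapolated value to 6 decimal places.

r = 2: numerator weight 4, denominator 3.
Top: 4(0.8199247823) − (0.8118070878) = 2.4678920414
2.4678920414 ÷ 3 = 0.8226306805

0.822631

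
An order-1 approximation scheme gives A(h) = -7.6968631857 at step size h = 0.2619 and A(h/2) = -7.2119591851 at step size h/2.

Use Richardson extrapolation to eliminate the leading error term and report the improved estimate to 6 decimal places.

-6.727055

With r = 1 the leading error scales as h^1, so the weight is 2^1 = 2.
2^1·A(h/2) = -14.4239183702; minus A(h) gives -6.7270551845.
(2·(-7.2119591851) − (-7.6968631857))/(2 − 1) = -6.7270551845
Gap between inputs: 4.849e-01; correction applied: +0.4849040006.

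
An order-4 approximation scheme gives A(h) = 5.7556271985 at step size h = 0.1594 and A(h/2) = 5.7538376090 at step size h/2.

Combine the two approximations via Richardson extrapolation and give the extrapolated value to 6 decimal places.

Error is O(h^4); halving h shrinks it by 2^4 = 16.
2^4×A(h/2) = 92.0614017440; minus A(h) gives 86.3057745455.
Denominator 16 − 1 = 15.
Extrapolated: 86.3057745455 / 15 = 5.7537183030

5.753718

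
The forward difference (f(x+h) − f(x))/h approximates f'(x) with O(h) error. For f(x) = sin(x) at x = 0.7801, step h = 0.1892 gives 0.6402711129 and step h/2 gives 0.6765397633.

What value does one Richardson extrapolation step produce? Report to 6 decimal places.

With r = 1 the leading error scales as h^1, so the weight is 2^1 = 2.
2 × 0.6765397633 = 1.3530795266; 1.3530795266 − 0.6402711129 = 0.7128084137
R = 0.7128084137/1 = 0.7128084137

0.712808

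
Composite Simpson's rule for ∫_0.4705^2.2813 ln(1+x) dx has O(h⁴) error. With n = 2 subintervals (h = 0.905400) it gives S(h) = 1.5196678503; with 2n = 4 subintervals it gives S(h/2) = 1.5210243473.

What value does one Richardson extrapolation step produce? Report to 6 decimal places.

Leading term ∝ h^4; use weight 16 = 2^4.
16·1.5210243473 = 24.3363895568; 24.3363895568 − 1.5196678503 = 22.8167217065
22.8167217065 ÷ 15 = 1.5211147804
Shift from A(h/2): +0.0000904331.

1.521115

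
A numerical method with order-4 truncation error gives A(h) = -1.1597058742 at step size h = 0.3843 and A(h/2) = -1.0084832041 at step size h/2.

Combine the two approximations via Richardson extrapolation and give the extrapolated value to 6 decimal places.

r = 4, so 2^r = 16.
16*(-1.0084832041) = -16.1357312656; (-16.1357312656) − (-1.1597058742) = -14.9760253914
Denominator 16 − 1 = 15.
(-14.9760253914) ÷ 15 = -0.9984016928

-0.998402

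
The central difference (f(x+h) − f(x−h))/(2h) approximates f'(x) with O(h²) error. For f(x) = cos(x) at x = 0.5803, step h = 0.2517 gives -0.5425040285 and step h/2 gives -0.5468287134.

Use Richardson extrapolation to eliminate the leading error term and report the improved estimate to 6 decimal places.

The method has order 2: 2^2 = 4.
Difference of the inputs: -0.5468287134 − (-0.5425040285) = -0.0043246849
Correction (A(h/2) − A(h))/(4 − 1) = (-0.0043246849)/3 = -0.0014415616
R = -0.5468287134 − 0.0014415616 = -0.5482702750

-0.548270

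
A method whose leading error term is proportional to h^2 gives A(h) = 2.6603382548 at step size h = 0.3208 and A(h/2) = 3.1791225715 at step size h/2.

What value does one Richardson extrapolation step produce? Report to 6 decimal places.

Leading term ∝ h^2; use weight 4 = 2^2.
2^2 × A(h/2) = 12.7164902860; minus A(h) gives 10.0561520312.
Denominator 4 − 1 = 3.
Extrapolated: 10.0561520312 / 3 = 3.3520506771
Correction |R − A(h/2)| = 1.729e-01; gap |A(h/2) − A(h)| = 5.188e-01.

3.352051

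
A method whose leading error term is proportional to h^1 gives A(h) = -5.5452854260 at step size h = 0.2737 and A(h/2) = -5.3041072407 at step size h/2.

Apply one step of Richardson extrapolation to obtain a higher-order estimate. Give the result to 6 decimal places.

The method has order 1: 2^1 = 2.
2*(-5.3041072407) = -10.6082144814; subtract (-5.5452854260) → -5.0629290554
Denominator 2 − 1 = 1.
So the Richardson estimate is -5.0629290554.

-5.062929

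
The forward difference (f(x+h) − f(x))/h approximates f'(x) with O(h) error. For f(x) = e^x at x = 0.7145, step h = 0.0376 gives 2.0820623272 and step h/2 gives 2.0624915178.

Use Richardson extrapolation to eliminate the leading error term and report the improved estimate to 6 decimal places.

Order 1 gives 2^r = 2 and 2^r − 1 = 1.
Numerator 2*A(h/2) − A(h) = 2*2.0624915178 − 2.0820623272 = 2.0429207084
Extrapolated: 2.0429207084 / 1 = 2.0429207084
Correction |R − A(h/2)| = 1.957e-02; gap |A(h/2) − A(h)| = 1.957e-02.

2.042921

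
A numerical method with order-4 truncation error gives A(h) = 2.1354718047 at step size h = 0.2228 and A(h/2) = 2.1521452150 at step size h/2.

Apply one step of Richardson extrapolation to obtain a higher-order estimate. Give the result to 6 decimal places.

r = 4, so 2^r = 16.
Difference of the inputs: 2.1521452150 − 2.1354718047 = 0.0166734103
Divide by 2^4 − 1 = 15: 0.0166734103/15 = 0.0011115607
R = A(h/2) + (A(h/2) − A(h))/15 = 2.1521452150 + 0.0011115607 = 2.1532567757

2.153257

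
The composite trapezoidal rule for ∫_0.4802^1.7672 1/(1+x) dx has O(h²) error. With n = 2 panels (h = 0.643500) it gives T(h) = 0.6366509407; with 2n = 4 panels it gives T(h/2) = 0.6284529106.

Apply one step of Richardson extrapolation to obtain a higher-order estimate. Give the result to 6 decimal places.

r = 2, so 2^r = 4.
Numerator 4×A(h/2) − A(h) = 4×0.6284529106 − 0.6366509407 = 1.8771607017
Divide by 2^2 − 1 = 3.
Result: 0.6257202339

0.625720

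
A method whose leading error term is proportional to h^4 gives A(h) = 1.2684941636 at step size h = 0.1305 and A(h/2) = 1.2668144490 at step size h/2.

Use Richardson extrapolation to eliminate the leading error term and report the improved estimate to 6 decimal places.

r = 4: numerator weight 16, denominator 15.
16 × 1.2668144490 = 20.2690311840; subtract 1.2684941636 → 19.0005370204
Denominator 16 − 1 = 15.
So the Richardson estimate is 1.2667024680.

1.266702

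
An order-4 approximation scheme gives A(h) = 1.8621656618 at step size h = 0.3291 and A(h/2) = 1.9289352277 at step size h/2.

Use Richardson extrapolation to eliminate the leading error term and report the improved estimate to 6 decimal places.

With r = 4 the leading error scales as h^4, so the weight is 2^4 = 16.
16*1.9289352277 = 30.8629636432; 30.8629636432 − 1.8621656618 = 29.0007979814
Denominator 16 − 1 = 15.
Result: 1.9333865321

1.933387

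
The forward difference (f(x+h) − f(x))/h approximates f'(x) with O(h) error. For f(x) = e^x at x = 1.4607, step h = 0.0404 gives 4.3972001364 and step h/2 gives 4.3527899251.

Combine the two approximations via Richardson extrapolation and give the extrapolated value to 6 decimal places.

Method order is 1; weight 2^1 = 2.
2·4.3527899251 = 8.7055798502; 8.7055798502 − 4.3972001364 = 4.3083797138
Extrapolated: 4.3083797138 / 1 = 4.3083797138
Gap between inputs: 4.441e-02; correction applied: −0.0444102113.

4.308380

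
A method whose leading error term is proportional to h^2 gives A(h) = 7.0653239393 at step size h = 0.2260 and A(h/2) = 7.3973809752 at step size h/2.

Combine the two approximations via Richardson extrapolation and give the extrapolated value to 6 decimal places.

7.508067

Order 2 gives 2^r = 4 and 2^r − 1 = 3.
Weighted: 29.5895239008 − 7.0653239393 = 22.5241999615
Denominator 4 − 1 = 3.
(4×7.3973809752 − 7.0653239393)/(4 − 1) = 7.5080666538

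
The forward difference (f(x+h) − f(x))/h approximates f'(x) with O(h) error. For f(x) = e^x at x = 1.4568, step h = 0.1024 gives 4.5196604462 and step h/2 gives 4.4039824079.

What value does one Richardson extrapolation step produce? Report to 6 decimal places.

r = 1, so 2^r = 2.
Difference of the inputs: 4.4039824079 − 4.5196604462 = -0.1156780383
Divide by 2^1 − 1 = 1: (-0.1156780383)/1 = -0.1156780383
R = 4.4039824079 − 0.1156780383 = 4.2883043696
Correction |R − A(h/2)| = 1.157e-01; gap |A(h/2) − A(h)| = 1.157e-01.

4.288304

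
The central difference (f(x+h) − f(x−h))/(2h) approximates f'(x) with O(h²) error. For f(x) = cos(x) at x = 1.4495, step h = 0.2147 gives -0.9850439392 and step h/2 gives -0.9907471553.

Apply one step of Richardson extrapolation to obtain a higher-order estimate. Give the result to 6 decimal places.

-0.992648

r = 2, so 2^r = 4.
Top: 4(-0.9907471553) − (-0.9850439392) = -2.9779446820
Denominator 4 − 1 = 3.
Result: -0.9926482273
Shift from A(h/2): −0.0019010720.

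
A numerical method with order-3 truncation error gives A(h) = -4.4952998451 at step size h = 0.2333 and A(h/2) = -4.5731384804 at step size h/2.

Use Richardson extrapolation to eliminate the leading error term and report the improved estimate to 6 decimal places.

Method order is 3; weight 2^3 = 8.
2^3×A(h/2) = -36.5851078432; minus A(h) gives -32.0898079981.
Denominator 8 − 1 = 7.
So the Richardson estimate is -4.5842582854.
Shift from A(h/2): −0.0111198050.

-4.584258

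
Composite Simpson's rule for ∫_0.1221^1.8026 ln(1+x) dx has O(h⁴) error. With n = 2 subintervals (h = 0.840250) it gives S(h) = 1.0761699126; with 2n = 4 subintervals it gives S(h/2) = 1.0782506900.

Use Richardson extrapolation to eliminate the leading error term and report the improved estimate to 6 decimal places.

With r = 4 the leading error scales as h^4, so the weight is 2^4 = 16.
16*1.0782506900 = 17.2520110400; subtract 1.0761699126 → 16.1758411274
16.1758411274 ÷ 15 = 1.0783894085

1.078389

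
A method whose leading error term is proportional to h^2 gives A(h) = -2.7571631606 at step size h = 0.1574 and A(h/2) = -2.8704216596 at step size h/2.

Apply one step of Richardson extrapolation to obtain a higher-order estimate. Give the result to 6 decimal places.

The method has order 2: 2^2 = 4.
4*(-2.8704216596) = -11.4816866384; (-11.4816866384) − (-2.7571631606) = -8.7245234778
R = (-8.7245234778)/3 = -2.9081744926
Shift from A(h/2): −0.0377528330.

-2.908174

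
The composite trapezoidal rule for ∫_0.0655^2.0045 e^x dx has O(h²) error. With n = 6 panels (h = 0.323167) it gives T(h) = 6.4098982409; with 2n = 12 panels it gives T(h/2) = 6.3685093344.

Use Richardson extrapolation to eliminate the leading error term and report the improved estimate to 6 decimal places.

6.354713

The method has order 2: 2^2 = 4.
4 × 6.3685093344 = 25.4740373376; 25.4740373376 − 6.4098982409 = 19.0641390967
Extrapolated: 19.0641390967 / 3 = 6.3547130322
Correction |R − A(h/2)| = 1.380e-02; gap |A(h/2) − A(h)| = 4.139e-02.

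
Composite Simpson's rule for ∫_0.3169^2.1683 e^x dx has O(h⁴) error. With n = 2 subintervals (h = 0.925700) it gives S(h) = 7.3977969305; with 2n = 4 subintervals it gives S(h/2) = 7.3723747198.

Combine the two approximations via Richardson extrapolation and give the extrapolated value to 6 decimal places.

Leading term ∝ h^4; use weight 16 = 2^4.
Top: 16(7.3723747198) − (7.3977969305) = 110.5601985863
Denominator 16 − 1 = 15.
So the Richardson estimate is 7.3706799058.
Gap between inputs: 2.542e-02; correction applied: −0.0016948140.

7.370680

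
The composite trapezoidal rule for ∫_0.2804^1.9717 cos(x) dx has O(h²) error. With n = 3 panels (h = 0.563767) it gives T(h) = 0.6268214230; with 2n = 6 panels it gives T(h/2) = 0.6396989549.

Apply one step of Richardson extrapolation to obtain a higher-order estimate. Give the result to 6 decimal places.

With r = 2 the leading error scales as h^2, so the weight is 2^2 = 4.
Weighted: 2.5587958196 − 0.6268214230 = 1.9319743966
Denominator 4 − 1 = 3.
So the Richardson estimate is 0.6439914655.
Correction |R − A(h/2)| = 4.293e-03; gap |A(h/2) − A(h)| = 1.288e-02.

0.643991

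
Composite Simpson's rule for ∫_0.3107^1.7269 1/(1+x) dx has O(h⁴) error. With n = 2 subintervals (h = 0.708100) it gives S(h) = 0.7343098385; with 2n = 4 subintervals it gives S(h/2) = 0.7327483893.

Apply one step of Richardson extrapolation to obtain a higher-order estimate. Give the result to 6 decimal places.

r = 4, so 2^r = 16.
16 × 0.7327483893 = 11.7239742288; 11.7239742288 − 0.7343098385 = 10.9896643903
(16 × 0.7327483893 − 0.7343098385)/(16 − 1) = 0.7326442927

0.732644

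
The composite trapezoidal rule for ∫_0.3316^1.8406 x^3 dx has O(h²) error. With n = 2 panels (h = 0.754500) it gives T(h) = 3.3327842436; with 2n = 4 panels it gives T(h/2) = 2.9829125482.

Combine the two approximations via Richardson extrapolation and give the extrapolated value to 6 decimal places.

2.866289

Order 2 gives 2^r = 4 and 2^r − 1 = 3.
4*2.9829125482 = 11.9316501928; 11.9316501928 − 3.3327842436 = 8.5988659492
Divide by 2^2 − 1 = 3.
(4*2.9829125482 − 3.3327842436)/(4 − 1) = 2.8662886497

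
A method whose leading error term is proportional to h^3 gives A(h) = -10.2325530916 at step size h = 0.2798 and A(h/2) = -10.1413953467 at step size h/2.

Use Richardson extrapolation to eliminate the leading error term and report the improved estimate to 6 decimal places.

-10.128373

Method order is 3; weight 2^3 = 8.
Difference of the inputs: -10.1413953467 − (-10.2325530916) = 0.0911577449
Correction (A(h/2) − A(h))/(8 − 1) = 0.0911577449/7 = 0.0130225350
R = -10.1413953467 + 0.0130225350 = -10.1283728117
Correction |R − A(h/2)| = 1.302e-02; gap |A(h/2) − A(h)| = 9.116e-02.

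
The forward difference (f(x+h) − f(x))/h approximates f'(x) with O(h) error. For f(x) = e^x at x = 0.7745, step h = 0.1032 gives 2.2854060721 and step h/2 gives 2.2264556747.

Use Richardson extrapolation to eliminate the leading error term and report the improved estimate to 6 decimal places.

r = 1: numerator weight 2, denominator 1.
2×2.2264556747 = 4.4529113494; subtract 2.2854060721 → 2.1675052773
Extrapolated: 2.1675052773 / 1 = 2.1675052773

2.167505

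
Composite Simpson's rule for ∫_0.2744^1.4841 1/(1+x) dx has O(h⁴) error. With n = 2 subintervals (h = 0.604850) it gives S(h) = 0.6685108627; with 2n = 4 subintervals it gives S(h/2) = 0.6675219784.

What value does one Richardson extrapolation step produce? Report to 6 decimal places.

Order 4 gives 2^r = 16 and 2^r − 1 = 15.
Weighted: 10.6803516544 − 0.6685108627 = 10.0118407917
Denominator 16 − 1 = 15.
10.0118407917 ÷ 15 = 0.6674560528
Gap between inputs: 9.889e-04; correction applied: −0.0000659256.

0.667456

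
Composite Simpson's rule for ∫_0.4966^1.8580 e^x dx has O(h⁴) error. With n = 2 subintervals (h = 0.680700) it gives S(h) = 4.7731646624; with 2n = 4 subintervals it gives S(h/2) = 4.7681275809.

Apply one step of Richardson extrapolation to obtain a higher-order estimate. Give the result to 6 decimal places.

4.767792

Leading term ∝ h^4; use weight 16 = 2^4.
Numerator 16 × A(h/2) − A(h) = 16 × 4.7681275809 − 4.7731646624 = 71.5168766320
Divide by 2^4 − 1 = 15.
Extrapolated: 71.5168766320 / 15 = 4.7677917755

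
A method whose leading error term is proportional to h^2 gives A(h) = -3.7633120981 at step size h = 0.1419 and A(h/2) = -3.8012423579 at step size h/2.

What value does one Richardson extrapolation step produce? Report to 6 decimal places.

With r = 2 the leading error scales as h^2, so the weight is 2^2 = 4.
Top: 4(-3.8012423579) − (-3.7633120981) = -11.4416573335
Divide by 2^2 − 1 = 3.
(-11.4416573335) ÷ 3 = -3.8138857778
Correction |R − A(h/2)| = 1.264e-02; gap |A(h/2) − A(h)| = 3.793e-02.

-3.813886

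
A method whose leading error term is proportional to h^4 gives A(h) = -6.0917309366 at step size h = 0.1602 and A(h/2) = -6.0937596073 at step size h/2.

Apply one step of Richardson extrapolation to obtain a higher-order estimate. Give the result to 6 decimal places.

Method order is 4; weight 2^4 = 16.
16*(-6.0937596073) = -97.5001537168; (-97.5001537168) − (-6.0917309366) = -91.4084227802
Divide by 2^4 − 1 = 15.
So the Richardson estimate is -6.0938948520.
Shift from A(h/2): −0.0001352447.

-6.093895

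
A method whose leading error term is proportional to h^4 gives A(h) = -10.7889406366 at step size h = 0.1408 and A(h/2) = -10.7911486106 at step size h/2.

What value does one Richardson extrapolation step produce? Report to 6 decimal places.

r = 4: numerator weight 16, denominator 15.
Weighted: (-172.6583777696) − (-10.7889406366) = -161.8694371330
R = (-161.8694371330)/15 = -10.7912958089

-10.791296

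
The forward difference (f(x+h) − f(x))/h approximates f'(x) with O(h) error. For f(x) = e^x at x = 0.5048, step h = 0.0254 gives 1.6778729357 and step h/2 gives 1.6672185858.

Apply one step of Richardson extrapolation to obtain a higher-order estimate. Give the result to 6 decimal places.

1.656564

Method order is 1; weight 2^1 = 2.
2*1.6672185858 = 3.3344371716; subtract 1.6778729357 → 1.6565642359
(2*1.6672185858 − 1.6778729357)/(2 − 1) = 1.6565642359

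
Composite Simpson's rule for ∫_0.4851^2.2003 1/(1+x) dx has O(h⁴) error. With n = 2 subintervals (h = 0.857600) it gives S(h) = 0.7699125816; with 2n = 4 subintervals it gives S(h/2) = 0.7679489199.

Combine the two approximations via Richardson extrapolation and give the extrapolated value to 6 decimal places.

Error is O(h^4); halving h shrinks it by 2^4 = 16.
Top: 16(0.7679489199) − (0.7699125816) = 11.5172701368
(16 × 0.7679489199 − 0.7699125816)/(16 − 1) = 0.7678180091
Shift from A(h/2): −0.0001309108.

0.767818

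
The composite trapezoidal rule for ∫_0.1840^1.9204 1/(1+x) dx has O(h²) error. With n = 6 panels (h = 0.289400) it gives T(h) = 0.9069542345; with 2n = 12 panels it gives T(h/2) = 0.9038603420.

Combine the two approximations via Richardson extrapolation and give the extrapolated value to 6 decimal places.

With r = 2 the leading error scales as h^2, so the weight is 2^2 = 4.
4 × 0.9038603420 − 0.9069542345 = 2.7084871335
Extrapolated: 2.7084871335 / 3 = 0.9028290445
Gap between inputs: 3.094e-03; correction applied: −0.0010312975.

0.902829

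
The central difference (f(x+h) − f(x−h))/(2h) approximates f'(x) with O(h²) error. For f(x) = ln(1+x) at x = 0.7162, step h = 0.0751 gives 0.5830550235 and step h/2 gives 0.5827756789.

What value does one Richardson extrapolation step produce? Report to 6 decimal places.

r = 2: numerator weight 4, denominator 3.
4*0.5827756789 − 0.5830550235 = 1.7480476921
(4*0.5827756789 − 0.5830550235)/(4 − 1) = 0.5826825640
Correction |R − A(h/2)| = 9.311e-05; gap |A(h/2) − A(h)| = 2.793e-04.

0.582683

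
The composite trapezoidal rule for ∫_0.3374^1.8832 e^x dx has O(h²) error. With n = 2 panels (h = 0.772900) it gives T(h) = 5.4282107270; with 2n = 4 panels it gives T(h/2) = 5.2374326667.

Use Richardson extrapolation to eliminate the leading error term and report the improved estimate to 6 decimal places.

r = 2, so 2^r = 4.
4×5.2374326667 − 5.4282107270 = 15.5215199398
(4×5.2374326667 − 5.4282107270)/(4 − 1) = 5.1738399799

5.173840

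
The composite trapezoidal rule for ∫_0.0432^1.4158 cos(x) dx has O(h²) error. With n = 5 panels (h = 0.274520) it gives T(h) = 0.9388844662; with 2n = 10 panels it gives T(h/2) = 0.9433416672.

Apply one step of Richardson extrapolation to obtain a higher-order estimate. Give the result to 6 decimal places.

0.944827

r = 2, so 2^r = 4.
4*0.9433416672 = 3.7733666688; 3.7733666688 − 0.9388844662 = 2.8344822026
R = 2.8344822026/3 = 0.9448274009
Gap between inputs: 4.457e-03; correction applied: +0.0014857337.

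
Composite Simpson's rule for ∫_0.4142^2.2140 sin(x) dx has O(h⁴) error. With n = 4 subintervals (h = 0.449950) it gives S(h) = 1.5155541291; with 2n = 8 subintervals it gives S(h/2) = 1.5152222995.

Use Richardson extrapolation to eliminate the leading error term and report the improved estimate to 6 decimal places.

1.515200

The method has order 4: 2^4 = 16.
Weighted: 24.2435567920 − 1.5155541291 = 22.7280026629
Extrapolated: 22.7280026629 / 15 = 1.5152001775
Correction |R − A(h/2)| = 2.212e-05; gap |A(h/2) − A(h)| = 3.318e-04.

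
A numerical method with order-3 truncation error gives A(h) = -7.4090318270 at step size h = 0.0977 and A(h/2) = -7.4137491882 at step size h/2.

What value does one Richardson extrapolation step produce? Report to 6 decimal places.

-7.414423

With r = 3 the leading error scales as h^3, so the weight is 2^3 = 8.
8·(-7.4137491882) = -59.3099935056; (-59.3099935056) − (-7.4090318270) = -51.9009616786
Extrapolated: (-51.9009616786) / 7 = -7.4144230969
Shift from A(h/2): −0.0006739087.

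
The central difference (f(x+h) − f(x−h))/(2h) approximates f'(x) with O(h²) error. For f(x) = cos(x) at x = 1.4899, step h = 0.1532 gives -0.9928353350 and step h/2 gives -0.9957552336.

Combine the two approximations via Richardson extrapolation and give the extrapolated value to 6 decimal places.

Order 2 gives 2^r = 4 and 2^r − 1 = 3.
Top: 4(-0.9957552336) − (-0.9928353350) = -2.9901855994
Divide by 2^2 − 1 = 3.
Result: -0.9967285331
Shift from A(h/2): −0.0009732995.

-0.996729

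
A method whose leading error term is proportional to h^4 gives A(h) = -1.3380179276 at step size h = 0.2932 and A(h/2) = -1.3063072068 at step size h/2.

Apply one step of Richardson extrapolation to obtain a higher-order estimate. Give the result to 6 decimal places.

Order 4 gives 2^r = 16 and 2^r − 1 = 15.
A(h/2) − A(h) = -1.3063072068 − (-1.3380179276) = 0.0317107208
Divide by 2^4 − 1 = 15: 0.0317107208/15 = 0.0021140481
R = A(h/2) + (A(h/2) − A(h))/15 = -1.3063072068 + 0.0021140481 = -1.3041931587
Shift from A(h/2): +0.0021140481.

-1.304193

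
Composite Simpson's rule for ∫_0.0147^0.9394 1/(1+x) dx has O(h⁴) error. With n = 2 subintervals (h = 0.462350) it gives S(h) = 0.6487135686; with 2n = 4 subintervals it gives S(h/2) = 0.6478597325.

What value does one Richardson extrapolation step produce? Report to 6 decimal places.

Leading term ∝ h^4; use weight 16 = 2^4.
16·0.6478597325 = 10.3657557200; subtract 0.6487135686 → 9.7170421514
Denominator 16 − 1 = 15.
Extrapolated: 9.7170421514 / 15 = 0.6478028101
Correction |R − A(h/2)| = 5.692e-05; gap |A(h/2) − A(h)| = 8.538e-04.

0.647803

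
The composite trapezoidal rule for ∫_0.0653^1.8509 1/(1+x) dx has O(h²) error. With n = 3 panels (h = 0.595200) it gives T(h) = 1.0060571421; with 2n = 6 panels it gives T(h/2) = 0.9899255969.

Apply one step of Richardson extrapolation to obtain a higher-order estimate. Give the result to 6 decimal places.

0.984548

Order 2 gives 2^r = 4 and 2^r − 1 = 3.
4 × 0.9899255969 = 3.9597023876; subtract 1.0060571421 → 2.9536452455
Extrapolated: 2.9536452455 / 3 = 0.9845484152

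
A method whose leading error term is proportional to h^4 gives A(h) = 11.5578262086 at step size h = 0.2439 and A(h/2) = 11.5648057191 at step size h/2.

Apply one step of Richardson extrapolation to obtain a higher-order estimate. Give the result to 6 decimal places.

11.565271

The method has order 4: 2^4 = 16.
16·11.5648057191 − 11.5578262086 = 173.4790652970
Extrapolated: 173.4790652970 / 15 = 11.5652710198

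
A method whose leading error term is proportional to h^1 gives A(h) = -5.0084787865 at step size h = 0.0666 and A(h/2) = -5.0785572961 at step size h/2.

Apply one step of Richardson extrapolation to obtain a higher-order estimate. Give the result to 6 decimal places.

-5.148636

r = 1, so 2^r = 2.
A(h/2) − A(h) = -5.0785572961 − (-5.0084787865) = -0.0700785096
Correction (A(h/2) − A(h))/(2 − 1) = (-0.0700785096)/1 = -0.0700785096
R = A(h/2) + (A(h/2) − A(h))/1 = -5.0785572961 − 0.0700785096 = -5.1486358057
Correction |R − A(h/2)| = 7.008e-02; gap |A(h/2) − A(h)| = 7.008e-02.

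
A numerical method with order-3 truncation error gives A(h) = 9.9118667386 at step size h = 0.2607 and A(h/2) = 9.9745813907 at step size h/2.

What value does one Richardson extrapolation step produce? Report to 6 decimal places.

r = 3, so 2^r = 8.
Weighted: 79.7966511256 − 9.9118667386 = 69.8847843870
69.8847843870 ÷ 7 = 9.9835406267
Shift from A(h/2): +0.0089592360.

9.983541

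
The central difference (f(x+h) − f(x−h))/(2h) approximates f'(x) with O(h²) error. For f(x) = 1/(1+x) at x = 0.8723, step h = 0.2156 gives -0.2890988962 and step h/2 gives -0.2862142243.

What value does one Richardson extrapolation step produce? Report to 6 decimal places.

-0.285253

Method order is 2; weight 2^2 = 4.
Numerator 4×A(h/2) − A(h) = 4×(-0.2862142243) − (-0.2890988962) = -0.8557580010
Extrapolated: (-0.8557580010) / 3 = -0.2852526670
Shift from A(h/2): +0.0009615573.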